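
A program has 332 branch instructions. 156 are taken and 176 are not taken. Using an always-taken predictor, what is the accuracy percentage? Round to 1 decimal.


Predictor: always-taken
Correct predictions = 156
Accuracy = 156 / 332 * 100 = 47.0%

47.0


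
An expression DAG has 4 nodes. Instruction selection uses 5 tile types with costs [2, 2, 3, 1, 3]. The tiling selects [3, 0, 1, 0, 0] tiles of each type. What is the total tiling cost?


Total cost = sum(count_i * cost_i)
= 3*2 + 0*2 + 1*3 + 0*1 + 0*3
= 9

9


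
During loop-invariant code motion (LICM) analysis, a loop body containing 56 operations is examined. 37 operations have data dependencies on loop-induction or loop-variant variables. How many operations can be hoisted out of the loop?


Invariant candidates = total - loop-dependent
= 56 - 37 = 19

19


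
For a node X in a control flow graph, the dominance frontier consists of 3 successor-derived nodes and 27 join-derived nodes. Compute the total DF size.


DF(X) = direct successor contributions + join point contributions
= 3 + 27 = 30

30


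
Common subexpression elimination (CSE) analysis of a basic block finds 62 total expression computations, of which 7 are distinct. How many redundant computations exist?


CSE count = total expressions - unique expressions
= 62 - 7 = 55

55


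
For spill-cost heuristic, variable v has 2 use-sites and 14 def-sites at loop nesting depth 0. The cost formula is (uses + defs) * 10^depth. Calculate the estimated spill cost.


uses + defs = 2 + 14 = 16
10^0 = 1
Spill cost = 16 * 1 = 16

16


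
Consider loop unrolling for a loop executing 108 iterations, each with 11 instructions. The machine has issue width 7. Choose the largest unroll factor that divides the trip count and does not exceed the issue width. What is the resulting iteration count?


Largest divisor of 108 <= 7 is 6
New iterations = 108 / 6 = 18

18


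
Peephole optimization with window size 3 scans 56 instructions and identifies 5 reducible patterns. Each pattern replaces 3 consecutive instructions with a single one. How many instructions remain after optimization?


Each match removes 2 instructions.
Total removed = 5 * 2 = 10
Remaining = 56 - 10 = 46

46


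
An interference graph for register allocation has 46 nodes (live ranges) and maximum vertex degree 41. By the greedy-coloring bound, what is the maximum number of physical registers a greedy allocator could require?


Greedy coloring never needs more than (max_degree + 1) colors: when coloring a vertex, at most max_degree neighbors are already colored.
Upper bound = 41 + 1 = 42

42


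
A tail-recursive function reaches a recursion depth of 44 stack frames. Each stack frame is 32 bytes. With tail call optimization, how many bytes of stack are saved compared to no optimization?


Without TCO: 44 * 32 = 1408 bytes
With TCO: reuse 1 frame = 32 bytes
Savings = 1408 - 32 = 1376

1376


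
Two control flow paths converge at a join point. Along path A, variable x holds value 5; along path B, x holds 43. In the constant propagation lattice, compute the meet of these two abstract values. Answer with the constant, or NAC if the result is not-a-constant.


Meet operation: if both paths give the same constant, result is that constant; if they differ, result is NAC (not-a-constant).
Path A: 5, Path B: 43 -> differ
Result: not-a-constant -> NAC

NAC


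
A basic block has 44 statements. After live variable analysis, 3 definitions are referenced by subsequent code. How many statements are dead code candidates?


Dead code = total statements - live definitions
= 44 - 3 = 41

41


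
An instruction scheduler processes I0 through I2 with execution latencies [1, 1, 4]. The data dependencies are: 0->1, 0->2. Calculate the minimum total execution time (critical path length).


Compute longest path through dependency graph: dist(Ik) = max over predecessors of dist + latency(Ik).
dist(I0) = latency 1 = 1
dist(I1) = dist(I0) + 1 = 1 + 1 = 2
dist(I2) = dist(I0) + 4 = 1 + 4 = 5
Critical path = max dist = 5

5


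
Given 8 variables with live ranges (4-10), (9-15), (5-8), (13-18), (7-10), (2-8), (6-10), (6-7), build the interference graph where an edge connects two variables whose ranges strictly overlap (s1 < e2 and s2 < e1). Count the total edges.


Check all pairs for overlapping intervals.
Two intervals (s1,e1) and (s2,e2) overlap if s1 < e2 and s2 < e1.
v0 (4-10) vs v1..v7: overlaps v1, v2, v4, v5, v6, v7 -> 6
v1 (9-15) vs v2..v7: overlaps v3, v4, v6 -> 3
v2 (5-8) vs v3..v7: overlaps v4, v5, v6, v7 -> 4
v3 (13-18) vs v4..v7: overlaps none -> 0
v4 (7-10) vs v5..v7: overlaps v5, v6 -> 2
v5 (2-8) vs v6..v7: overlaps v6, v7 -> 2
v6 (6-10) vs v7: overlaps v7 -> 1
Total overlapping pairs = 6 + 3 + 4 + 0 + 2 + 2 + 1 = 18

18


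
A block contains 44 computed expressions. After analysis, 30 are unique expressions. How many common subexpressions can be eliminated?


CSE count = total expressions - unique expressions
= 44 - 30 = 14

14


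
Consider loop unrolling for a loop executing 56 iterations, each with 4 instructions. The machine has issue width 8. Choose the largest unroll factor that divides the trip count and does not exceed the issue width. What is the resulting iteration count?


Largest divisor of 56 <= 8 is 8
New iterations = 56 / 8 = 7

7


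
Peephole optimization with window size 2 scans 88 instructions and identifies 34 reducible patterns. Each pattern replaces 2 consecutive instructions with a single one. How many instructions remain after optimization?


Each match removes 1 instructions.
Total removed = 34 * 1 = 34
Remaining = 88 - 34 = 54

54


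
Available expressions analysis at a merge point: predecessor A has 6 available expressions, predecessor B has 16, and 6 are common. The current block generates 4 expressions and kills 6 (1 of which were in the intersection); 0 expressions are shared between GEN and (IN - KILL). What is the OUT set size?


IN = intersection of predecessors = 6
IN - KILL = 6 - 1 = 5
|OUT| = |GEN| + |IN - KILL| - |GEN ∩ (IN - KILL)| = 4 + 5 - 0 = 9

9


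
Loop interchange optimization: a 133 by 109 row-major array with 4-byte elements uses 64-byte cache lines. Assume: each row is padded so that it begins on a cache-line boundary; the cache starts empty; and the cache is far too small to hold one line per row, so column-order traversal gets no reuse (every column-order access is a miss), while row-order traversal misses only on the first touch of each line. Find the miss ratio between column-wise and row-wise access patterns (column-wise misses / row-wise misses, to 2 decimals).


Each row occupies 109 * 4 = 436 bytes and starts on a line boundary, so it spans ceil(436 / 64) = 7 cache lines.
Row-major traversal misses (one per line touched): 133 * ceil(109 * 4 / 64) = 931
Column-major traversal misses (no reuse, every access misses): 133 * 109 = 14497
Ratio = 14497 / 931 = 15.57

15.57


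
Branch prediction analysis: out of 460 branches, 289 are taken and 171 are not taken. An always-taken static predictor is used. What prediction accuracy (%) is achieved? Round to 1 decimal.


Predictor: always-taken
Correct predictions = 289
Accuracy = 289 / 460 * 100 = 62.8%

62.8


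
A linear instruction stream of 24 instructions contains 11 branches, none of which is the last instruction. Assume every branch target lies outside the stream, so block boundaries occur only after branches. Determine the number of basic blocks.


With no in-sequence branch targets, the leaders are the first instruction plus the instruction after each branch.
Number of basic blocks = branches + 1
= 11 + 1 = 12

12


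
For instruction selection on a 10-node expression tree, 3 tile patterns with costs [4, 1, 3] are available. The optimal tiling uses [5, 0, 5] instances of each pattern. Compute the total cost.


Total cost = sum(count_i * cost_i)
= 5*4 + 0*1 + 5*3
= 35

35


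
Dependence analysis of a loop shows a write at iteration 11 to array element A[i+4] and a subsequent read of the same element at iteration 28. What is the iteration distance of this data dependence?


Distance = read iteration - write iteration
= 28 - 11 = 17

17


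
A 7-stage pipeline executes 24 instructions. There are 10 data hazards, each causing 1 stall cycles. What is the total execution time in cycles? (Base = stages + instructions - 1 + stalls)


Base cycles = 7 + 24 - 1 = 30
Total stalls = 10 * 1 = 10
Total = 30 + 10 = 40

40


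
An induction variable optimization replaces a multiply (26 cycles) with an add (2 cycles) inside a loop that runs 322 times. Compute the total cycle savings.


Per-iteration saving = 26 - 2 = 24
Total saved = 322 * 24 = 7728

7728


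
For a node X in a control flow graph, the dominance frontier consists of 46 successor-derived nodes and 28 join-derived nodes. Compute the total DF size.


DF(X) = direct successor contributions + join point contributions
= 46 + 28 = 74

74


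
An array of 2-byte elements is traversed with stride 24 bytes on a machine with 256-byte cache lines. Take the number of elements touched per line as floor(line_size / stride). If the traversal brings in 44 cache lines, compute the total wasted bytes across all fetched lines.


Elements per line = floor(256 / 24) = 10
Bytes used per line = 10 * 2 = 20
Wasted per line = 256 - 20 = 236
Total wasted = 236 * 44 = 10384

10384


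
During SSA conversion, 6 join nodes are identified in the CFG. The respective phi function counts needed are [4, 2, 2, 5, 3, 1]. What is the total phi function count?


Total phi functions = sum of phi functions at each join node
= 4 + 2 + 2 + 5 + 3 + 1 = 17

17


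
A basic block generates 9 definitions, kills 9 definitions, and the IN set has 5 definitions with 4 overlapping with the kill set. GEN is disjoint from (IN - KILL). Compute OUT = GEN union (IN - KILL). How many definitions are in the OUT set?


IN - KILL: 5 - 4 = 1 surviving definitions
OUT = GEN + surviving = 9 + 1 = 10

10


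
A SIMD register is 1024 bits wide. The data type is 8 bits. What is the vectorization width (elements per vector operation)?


Width = SIMD bits / data type bits
= 1024 / 8 = 128

128


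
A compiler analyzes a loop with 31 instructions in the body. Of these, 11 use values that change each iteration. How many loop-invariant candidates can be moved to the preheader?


Invariant candidates = total - loop-dependent
= 31 - 11 = 20

20


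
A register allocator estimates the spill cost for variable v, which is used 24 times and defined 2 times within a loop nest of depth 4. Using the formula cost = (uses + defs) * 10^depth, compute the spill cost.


uses + defs = 24 + 2 = 26
10^4 = 10000
Spill cost = 26 * 10000 = 260000

260000


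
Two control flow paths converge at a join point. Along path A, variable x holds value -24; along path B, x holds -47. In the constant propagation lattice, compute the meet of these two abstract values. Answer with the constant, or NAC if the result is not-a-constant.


Meet operation: if both paths give the same constant, result is that constant; if they differ, result is NAC (not-a-constant).
Path A: -24, Path B: -47 -> differ
Result: not-a-constant -> NAC

NAC


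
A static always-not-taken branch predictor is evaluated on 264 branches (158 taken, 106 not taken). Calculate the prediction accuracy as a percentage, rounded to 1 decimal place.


Predictor: always-not-taken
Correct predictions = 106
Accuracy = 106 / 264 * 100 = 40.2%

40.2


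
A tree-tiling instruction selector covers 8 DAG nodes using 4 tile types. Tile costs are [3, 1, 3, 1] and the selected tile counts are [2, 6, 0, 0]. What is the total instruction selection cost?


Total cost = sum(count_i * cost_i)
= 2*3 + 6*1 + 0*3 + 0*1
= 12

12


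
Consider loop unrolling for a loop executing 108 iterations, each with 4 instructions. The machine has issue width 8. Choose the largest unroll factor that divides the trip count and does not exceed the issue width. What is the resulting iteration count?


Largest divisor of 108 <= 8 is 6
New iterations = 108 / 6 = 18

18


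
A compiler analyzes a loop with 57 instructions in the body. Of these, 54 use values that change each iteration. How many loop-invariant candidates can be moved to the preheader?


Invariant candidates = total - loop-dependent
= 57 - 54 = 3

3


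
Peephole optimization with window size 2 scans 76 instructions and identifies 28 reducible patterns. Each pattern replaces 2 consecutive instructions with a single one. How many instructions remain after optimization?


Each match removes 1 instructions.
Total removed = 28 * 1 = 28
Remaining = 76 - 28 = 48

48


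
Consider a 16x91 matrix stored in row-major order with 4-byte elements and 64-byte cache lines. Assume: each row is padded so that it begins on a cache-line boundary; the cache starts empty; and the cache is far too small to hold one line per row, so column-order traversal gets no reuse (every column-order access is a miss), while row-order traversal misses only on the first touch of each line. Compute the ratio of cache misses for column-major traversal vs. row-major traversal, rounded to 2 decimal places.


Each row occupies 91 * 4 = 364 bytes and starts on a line boundary, so it spans ceil(364 / 64) = 6 cache lines.
Row-major traversal misses (one per line touched): 16 * ceil(91 * 4 / 64) = 96
Column-major traversal misses (no reuse, every access misses): 16 * 91 = 1456
Ratio = 1456 / 96 = 15.17

15.17


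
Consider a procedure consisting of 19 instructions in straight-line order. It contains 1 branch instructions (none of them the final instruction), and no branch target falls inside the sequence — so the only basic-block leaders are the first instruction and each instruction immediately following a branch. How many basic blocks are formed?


With no in-sequence branch targets, the leaders are the first instruction plus the instruction after each branch.
Number of basic blocks = branches + 1
= 1 + 1 = 2

2


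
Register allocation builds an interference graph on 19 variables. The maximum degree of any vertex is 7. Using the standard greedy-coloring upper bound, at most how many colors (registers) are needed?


Greedy coloring never needs more than (max_degree + 1) colors: when coloring a vertex, at most max_degree neighbors are already colored.
Upper bound = 7 + 1 = 8

8


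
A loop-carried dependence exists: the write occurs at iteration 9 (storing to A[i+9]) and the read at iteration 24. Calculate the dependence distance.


Distance = read iteration - write iteration
= 24 - 9 = 15

15


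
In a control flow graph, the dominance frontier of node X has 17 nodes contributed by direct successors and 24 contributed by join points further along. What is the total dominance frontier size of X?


DF(X) = direct successor contributions + join point contributions
= 17 + 24 = 41

41


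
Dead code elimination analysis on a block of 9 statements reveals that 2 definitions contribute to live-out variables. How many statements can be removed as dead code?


Dead code = total statements - live definitions
= 9 - 2 = 7

7


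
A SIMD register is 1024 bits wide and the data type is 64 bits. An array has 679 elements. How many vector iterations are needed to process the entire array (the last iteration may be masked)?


Width = 1024 / 64 = 16 elements per vector op
Iterations = ceil(679 / 16) = 43

43


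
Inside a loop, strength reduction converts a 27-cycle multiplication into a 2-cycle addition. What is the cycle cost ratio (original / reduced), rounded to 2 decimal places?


Ratio = mult_cost / add_cost = 27 / 2 = 13.5

13.5


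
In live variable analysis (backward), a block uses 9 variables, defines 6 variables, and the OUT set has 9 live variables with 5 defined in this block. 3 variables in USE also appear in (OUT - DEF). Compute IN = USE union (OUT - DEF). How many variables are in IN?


OUT - DEF: 9 - 5 = 4
|IN| = |USE| + |OUT - DEF| - |USE ∩ (OUT - DEF)| = 9 + 4 - 3 = 10

10


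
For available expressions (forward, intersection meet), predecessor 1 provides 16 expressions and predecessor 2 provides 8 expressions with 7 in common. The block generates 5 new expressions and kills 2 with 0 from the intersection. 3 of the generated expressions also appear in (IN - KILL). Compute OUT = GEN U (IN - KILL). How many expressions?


IN = intersection of predecessors = 7
IN - KILL = 7 - 0 = 7
|OUT| = |GEN| + |IN - KILL| - |GEN ∩ (IN - KILL)| = 5 + 7 - 3 = 9

9


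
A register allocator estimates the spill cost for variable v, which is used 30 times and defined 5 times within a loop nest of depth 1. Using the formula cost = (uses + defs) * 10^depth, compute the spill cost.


uses + defs = 30 + 5 = 35
10^1 = 10
Spill cost = 35 * 10 = 350

350


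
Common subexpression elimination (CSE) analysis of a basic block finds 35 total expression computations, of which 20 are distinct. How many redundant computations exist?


CSE count = total expressions - unique expressions
= 35 - 20 = 15

15


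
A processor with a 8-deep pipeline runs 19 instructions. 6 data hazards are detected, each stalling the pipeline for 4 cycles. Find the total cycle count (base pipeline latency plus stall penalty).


Base cycles = 8 + 19 - 1 = 26
Total stalls = 6 * 4 = 24
Total = 26 + 24 = 50

50


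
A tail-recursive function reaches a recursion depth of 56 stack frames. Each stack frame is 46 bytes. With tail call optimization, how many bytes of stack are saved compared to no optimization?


Without TCO: 56 * 46 = 2576 bytes
With TCO: reuse 1 frame = 46 bytes
Savings = 2576 - 46 = 2530

2530


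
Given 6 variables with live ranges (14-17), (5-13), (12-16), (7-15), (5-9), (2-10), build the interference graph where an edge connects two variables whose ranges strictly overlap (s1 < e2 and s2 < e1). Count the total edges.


Check all pairs for overlapping intervals.
Two intervals (s1,e1) and (s2,e2) overlap if s1 < e2 and s2 < e1.
v0 (14-17) vs v1..v5: overlaps v2, v3 -> 2
v1 (5-13) vs v2..v5: overlaps v2, v3, v4, v5 -> 4
v2 (12-16) vs v3..v5: overlaps v3 -> 1
v3 (7-15) vs v4..v5: overlaps v4, v5 -> 2
v4 (5-9) vs v5: overlaps v5 -> 1
Total overlapping pairs = 2 + 4 + 1 + 2 + 1 = 10

10


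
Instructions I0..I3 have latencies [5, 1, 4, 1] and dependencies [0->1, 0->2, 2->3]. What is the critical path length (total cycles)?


Compute longest path through dependency graph: dist(Ik) = max over predecessors of dist + latency(Ik).
dist(I0) = latency 5 = 5
dist(I1) = dist(I0) + 1 = 5 + 1 = 6
dist(I2) = dist(I0) + 4 = 5 + 4 = 9
dist(I3) = dist(I2) + 1 = 9 + 1 = 10
Critical path = max dist = 10

10


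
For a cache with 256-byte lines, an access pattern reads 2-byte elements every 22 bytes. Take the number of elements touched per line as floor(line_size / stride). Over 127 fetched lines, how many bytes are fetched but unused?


Elements per line = floor(256 / 22) = 11
Bytes used per line = 11 * 2 = 22
Wasted per line = 256 - 22 = 234
Total wasted = 234 * 127 = 29718

29718


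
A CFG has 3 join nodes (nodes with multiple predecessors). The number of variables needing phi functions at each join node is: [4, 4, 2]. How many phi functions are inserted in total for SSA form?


Total phi functions = sum of phi functions at each join node
= 4 + 4 + 2 = 10

10


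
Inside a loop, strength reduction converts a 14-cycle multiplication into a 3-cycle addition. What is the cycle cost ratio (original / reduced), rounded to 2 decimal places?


Ratio = mult_cost / add_cost = 14 / 3 = 4.67

4.67


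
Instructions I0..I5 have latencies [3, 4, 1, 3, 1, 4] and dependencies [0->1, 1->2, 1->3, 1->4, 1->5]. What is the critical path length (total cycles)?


Compute longest path through dependency graph: dist(Ik) = max over predecessors of dist + latency(Ik).
dist(I0) = latency 3 = 3
dist(I1) = dist(I0) + 4 = 3 + 4 = 7
dist(I2) = dist(I1) + 1 = 7 + 1 = 8
dist(I3) = dist(I1) + 3 = 7 + 3 = 10
dist(I4) = dist(I1) + 1 = 7 + 1 = 8
dist(I5) = dist(I1) + 4 = 7 + 4 = 11
Critical path = max dist = 11

11


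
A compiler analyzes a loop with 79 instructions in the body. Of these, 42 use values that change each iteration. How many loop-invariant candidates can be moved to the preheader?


Invariant candidates = total - loop-dependent
= 79 - 42 = 37

37


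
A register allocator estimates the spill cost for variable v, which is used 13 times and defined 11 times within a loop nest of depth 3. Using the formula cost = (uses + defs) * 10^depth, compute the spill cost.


uses + defs = 13 + 11 = 24
10^3 = 1000
Spill cost = 24 * 1000 = 24000

24000


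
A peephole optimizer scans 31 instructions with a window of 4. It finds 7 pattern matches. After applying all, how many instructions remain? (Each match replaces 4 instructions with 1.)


Each match removes 3 instructions.
Total removed = 7 * 3 = 21
Remaining = 31 - 21 = 10

10


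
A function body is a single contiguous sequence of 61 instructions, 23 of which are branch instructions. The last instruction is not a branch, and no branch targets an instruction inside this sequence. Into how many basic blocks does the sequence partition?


With no in-sequence branch targets, the leaders are the first instruction plus the instruction after each branch.
Number of basic blocks = branches + 1
= 23 + 1 = 24

24


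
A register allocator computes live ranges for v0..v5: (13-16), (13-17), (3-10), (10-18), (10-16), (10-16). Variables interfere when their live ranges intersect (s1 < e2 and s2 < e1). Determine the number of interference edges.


Check all pairs for overlapping intervals.
Two intervals (s1,e1) and (s2,e2) overlap if s1 < e2 and s2 < e1.
v0 (13-16) vs v1..v5: overlaps v1, v3, v4, v5 -> 4
v1 (13-17) vs v2..v5: overlaps v3, v4, v5 -> 3
v2 (3-10) vs v3..v5: overlaps none -> 0
v3 (10-18) vs v4..v5: overlaps v4, v5 -> 2
v4 (10-16) vs v5: overlaps v5 -> 1
Total overlapping pairs = 4 + 3 + 0 + 2 + 1 = 10

10


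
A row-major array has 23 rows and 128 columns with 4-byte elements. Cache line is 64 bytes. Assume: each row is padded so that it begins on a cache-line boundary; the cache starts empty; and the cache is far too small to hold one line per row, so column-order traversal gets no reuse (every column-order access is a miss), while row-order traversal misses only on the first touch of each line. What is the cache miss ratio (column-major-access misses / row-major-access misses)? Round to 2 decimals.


Each row occupies 128 * 4 = 512 bytes and starts on a line boundary, so it spans ceil(512 / 64) = 8 cache lines.
Row-major traversal misses (one per line touched): 23 * ceil(128 * 4 / 64) = 184
Column-major traversal misses (no reuse, every access misses): 23 * 128 = 2944
Ratio = 2944 / 184 = 16.0

16.0


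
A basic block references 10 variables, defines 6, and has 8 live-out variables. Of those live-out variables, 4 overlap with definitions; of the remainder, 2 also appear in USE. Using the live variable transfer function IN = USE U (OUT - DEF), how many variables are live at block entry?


OUT - DEF: 8 - 4 = 4
|IN| = |USE| + |OUT - DEF| - |USE ∩ (OUT - DEF)| = 10 + 4 - 2 = 12

12


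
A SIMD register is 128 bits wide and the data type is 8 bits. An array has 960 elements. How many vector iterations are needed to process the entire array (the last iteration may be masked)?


Width = 128 / 8 = 16 elements per vector op
Iterations = ceil(960 / 16) = 60

60


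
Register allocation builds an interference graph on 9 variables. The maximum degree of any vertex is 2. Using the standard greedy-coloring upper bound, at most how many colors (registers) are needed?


Greedy coloring never needs more than (max_degree + 1) colors: when coloring a vertex, at most max_degree neighbors are already colored.
Upper bound = 2 + 1 = 3

3


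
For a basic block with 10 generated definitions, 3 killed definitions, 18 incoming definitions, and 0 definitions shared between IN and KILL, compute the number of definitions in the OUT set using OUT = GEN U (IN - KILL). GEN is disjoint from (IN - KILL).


IN - KILL: 18 - 0 = 18 surviving definitions
OUT = GEN + surviving = 10 + 18 = 28

28


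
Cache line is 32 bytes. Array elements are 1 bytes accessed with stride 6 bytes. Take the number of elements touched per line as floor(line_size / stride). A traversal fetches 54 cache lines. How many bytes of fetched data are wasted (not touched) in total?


Elements per line = floor(32 / 6) = 5
Bytes used per line = 5 * 1 = 5
Wasted per line = 32 - 5 = 27
Total wasted = 27 * 54 = 1458

1458


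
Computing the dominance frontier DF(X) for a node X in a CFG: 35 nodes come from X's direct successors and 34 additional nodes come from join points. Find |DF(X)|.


DF(X) = direct successor contributions + join point contributions
= 35 + 34 = 69

69


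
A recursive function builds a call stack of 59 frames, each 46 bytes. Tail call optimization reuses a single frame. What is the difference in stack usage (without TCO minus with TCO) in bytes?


Without TCO: 59 * 46 = 2714 bytes
With TCO: reuse 1 frame = 46 bytes
Savings = 2714 - 46 = 2668

2668


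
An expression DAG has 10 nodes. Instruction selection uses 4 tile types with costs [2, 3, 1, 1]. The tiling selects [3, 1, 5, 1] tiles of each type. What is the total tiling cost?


Total cost = sum(count_i * cost_i)
= 3*2 + 1*3 + 5*1 + 1*1
= 15

15


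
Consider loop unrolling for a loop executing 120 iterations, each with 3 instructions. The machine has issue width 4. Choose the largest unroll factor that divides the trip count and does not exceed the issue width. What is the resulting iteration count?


Largest divisor of 120 <= 4 is 4
New iterations = 120 / 4 = 30

30


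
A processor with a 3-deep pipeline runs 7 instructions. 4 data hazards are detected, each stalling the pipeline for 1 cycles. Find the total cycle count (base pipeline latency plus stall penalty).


Base cycles = 3 + 7 - 1 = 9
Total stalls = 4 * 1 = 4
Total = 9 + 4 = 13

13


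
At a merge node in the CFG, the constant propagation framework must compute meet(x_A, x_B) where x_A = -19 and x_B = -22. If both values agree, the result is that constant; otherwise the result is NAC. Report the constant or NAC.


Meet operation: if both paths give the same constant, result is that constant; if they differ, result is NAC (not-a-constant).
Path A: -19, Path B: -22 -> differ
Result: not-a-constant -> NAC

NAC


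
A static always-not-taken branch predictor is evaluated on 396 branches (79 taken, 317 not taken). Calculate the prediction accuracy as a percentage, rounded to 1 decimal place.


Predictor: always-not-taken
Correct predictions = 317
Accuracy = 317 / 396 * 100 = 80.1%

80.1


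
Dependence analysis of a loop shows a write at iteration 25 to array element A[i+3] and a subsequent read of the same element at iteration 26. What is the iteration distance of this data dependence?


Distance = read iteration - write iteration
= 26 - 25 = 1

1


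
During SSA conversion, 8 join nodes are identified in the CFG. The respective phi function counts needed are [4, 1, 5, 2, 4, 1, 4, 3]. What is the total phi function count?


Total phi functions = sum of phi functions at each join node
= 4 + 1 + 5 + 2 + 4 + 1 + 4 + 3 = 24

24


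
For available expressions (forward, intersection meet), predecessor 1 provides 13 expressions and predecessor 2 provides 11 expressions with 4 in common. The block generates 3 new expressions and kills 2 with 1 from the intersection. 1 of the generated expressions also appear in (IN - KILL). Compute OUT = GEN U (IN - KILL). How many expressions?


IN = intersection of predecessors = 4
IN - KILL = 4 - 1 = 3
|OUT| = |GEN| + |IN - KILL| - |GEN ∩ (IN - KILL)| = 3 + 3 - 1 = 5

5


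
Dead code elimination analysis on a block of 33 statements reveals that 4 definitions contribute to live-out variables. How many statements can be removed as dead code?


Dead code = total statements - live definitions
= 33 - 4 = 29

29


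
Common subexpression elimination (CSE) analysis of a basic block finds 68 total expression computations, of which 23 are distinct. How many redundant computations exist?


CSE count = total expressions - unique expressions
= 68 - 23 = 45

45


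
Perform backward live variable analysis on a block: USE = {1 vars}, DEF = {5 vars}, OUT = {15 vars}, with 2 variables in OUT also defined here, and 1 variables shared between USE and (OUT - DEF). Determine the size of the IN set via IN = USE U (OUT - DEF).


OUT - DEF: 15 - 2 = 13
|IN| = |USE| + |OUT - DEF| - |USE ∩ (OUT - DEF)| = 1 + 13 - 1 = 13

13


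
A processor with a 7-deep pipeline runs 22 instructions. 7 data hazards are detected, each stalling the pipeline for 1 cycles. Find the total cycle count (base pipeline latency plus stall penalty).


Base cycles = 7 + 22 - 1 = 28
Total stalls = 7 * 1 = 7
Total = 28 + 7 = 35

35


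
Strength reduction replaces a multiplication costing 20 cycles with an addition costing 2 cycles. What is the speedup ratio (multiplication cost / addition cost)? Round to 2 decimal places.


Ratio = mult_cost / add_cost = 20 / 2 = 10.0

10.0


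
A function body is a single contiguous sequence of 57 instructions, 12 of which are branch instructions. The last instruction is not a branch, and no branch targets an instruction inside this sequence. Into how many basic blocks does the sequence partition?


With no in-sequence branch targets, the leaders are the first instruction plus the instruction after each branch.
Number of basic blocks = branches + 1
= 12 + 1 = 13

13


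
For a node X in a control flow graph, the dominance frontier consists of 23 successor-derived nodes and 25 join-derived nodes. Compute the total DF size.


DF(X) = direct successor contributions + join point contributions
= 23 + 25 = 48

48


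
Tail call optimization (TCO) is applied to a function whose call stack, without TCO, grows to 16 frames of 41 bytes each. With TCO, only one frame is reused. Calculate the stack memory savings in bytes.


Without TCO: 16 * 41 = 656 bytes
With TCO: reuse 1 frame = 41 bytes
Savings = 656 - 41 = 615

615


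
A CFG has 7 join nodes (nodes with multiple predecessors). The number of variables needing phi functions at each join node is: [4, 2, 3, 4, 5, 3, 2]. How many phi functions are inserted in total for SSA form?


Total phi functions = sum of phi functions at each join node
= 4 + 2 + 3 + 4 + 5 + 3 + 2 = 23

23


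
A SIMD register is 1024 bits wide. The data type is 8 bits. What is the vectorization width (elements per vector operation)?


Width = SIMD bits / data type bits
= 1024 / 8 = 128

128


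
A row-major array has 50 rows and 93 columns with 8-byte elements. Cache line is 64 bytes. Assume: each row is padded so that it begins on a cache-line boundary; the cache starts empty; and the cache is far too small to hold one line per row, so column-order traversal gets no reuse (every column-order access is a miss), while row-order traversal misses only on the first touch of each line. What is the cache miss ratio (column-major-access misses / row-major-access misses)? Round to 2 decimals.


Each row occupies 93 * 8 = 744 bytes and starts on a line boundary, so it spans ceil(744 / 64) = 12 cache lines.
Row-major traversal misses (one per line touched): 50 * ceil(93 * 8 / 64) = 600
Column-major traversal misses (no reuse, every access misses): 50 * 93 = 4650
Ratio = 4650 / 600 = 7.75

7.75


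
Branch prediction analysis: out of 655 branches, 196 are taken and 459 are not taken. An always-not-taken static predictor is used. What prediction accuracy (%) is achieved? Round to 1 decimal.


Predictor: always-not-taken
Correct predictions = 459
Accuracy = 459 / 655 * 100 = 70.1%

70.1


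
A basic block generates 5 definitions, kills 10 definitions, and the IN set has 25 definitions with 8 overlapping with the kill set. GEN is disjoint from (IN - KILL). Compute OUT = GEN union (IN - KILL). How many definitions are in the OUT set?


IN - KILL: 25 - 8 = 17 surviving definitions
OUT = GEN + surviving = 5 + 17 = 22

22


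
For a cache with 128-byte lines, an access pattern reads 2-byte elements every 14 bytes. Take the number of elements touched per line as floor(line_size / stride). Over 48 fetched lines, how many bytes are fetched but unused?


Elements per line = floor(128 / 14) = 9
Bytes used per line = 9 * 2 = 18
Wasted per line = 128 - 18 = 110
Total wasted = 110 * 48 = 5280

5280


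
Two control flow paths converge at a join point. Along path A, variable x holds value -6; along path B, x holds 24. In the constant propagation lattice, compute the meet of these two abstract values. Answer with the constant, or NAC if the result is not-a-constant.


Meet operation: if both paths give the same constant, result is that constant; if they differ, result is NAC (not-a-constant).
Path A: -6, Path B: 24 -> differ
Result: not-a-constant -> NAC

NAC


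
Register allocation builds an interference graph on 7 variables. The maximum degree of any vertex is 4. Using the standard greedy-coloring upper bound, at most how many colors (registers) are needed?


Greedy coloring never needs more than (max_degree + 1) colors: when coloring a vertex, at most max_degree neighbors are already colored.
Upper bound = 4 + 1 = 5

5


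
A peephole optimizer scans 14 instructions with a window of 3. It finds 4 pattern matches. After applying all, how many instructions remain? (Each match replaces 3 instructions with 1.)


Each match removes 2 instructions.
Total removed = 4 * 2 = 8
Remaining = 14 - 8 = 6

6


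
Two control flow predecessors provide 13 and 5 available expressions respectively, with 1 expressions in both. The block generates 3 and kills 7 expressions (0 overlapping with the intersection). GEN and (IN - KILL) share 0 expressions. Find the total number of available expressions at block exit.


IN = intersection of predecessors = 1
IN - KILL = 1 - 0 = 1
|OUT| = |GEN| + |IN - KILL| - |GEN ∩ (IN - KILL)| = 3 + 1 - 0 = 4

4


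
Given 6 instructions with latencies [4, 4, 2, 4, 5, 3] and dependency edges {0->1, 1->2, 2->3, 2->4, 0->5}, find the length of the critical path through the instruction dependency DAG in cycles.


Compute longest path through dependency graph: dist(Ik) = max over predecessors of dist + latency(Ik).
dist(I0) = latency 4 = 4
dist(I1) = dist(I0) + 4 = 4 + 4 = 8
dist(I2) = dist(I1) + 2 = 8 + 2 = 10
dist(I3) = dist(I2) + 4 = 10 + 4 = 14
dist(I4) = dist(I2) + 5 = 10 + 5 = 15
dist(I5) = dist(I0) + 3 = 4 + 3 = 7
Critical path = max dist = 15

15


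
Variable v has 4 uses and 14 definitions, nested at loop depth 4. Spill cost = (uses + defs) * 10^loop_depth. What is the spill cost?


uses + defs = 4 + 14 = 18
10^4 = 10000
Spill cost = 18 * 10000 = 180000

180000


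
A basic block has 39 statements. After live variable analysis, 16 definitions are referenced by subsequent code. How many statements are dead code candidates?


Dead code = total statements - live definitions
= 39 - 16 = 23

23


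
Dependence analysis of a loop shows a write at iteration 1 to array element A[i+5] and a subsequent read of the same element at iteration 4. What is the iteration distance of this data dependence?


Distance = read iteration - write iteration
= 4 - 1 = 3

3


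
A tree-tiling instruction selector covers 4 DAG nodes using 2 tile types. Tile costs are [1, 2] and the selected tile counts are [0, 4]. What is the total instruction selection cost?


Total cost = sum(count_i * cost_i)
= 0*1 + 4*2
= 8

8


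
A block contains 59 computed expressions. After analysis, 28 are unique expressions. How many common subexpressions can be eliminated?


CSE count = total expressions - unique expressions
= 59 - 28 = 31

31


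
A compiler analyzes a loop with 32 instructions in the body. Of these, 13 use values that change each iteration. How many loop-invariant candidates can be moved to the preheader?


Invariant candidates = total - loop-dependent
= 32 - 13 = 19

19


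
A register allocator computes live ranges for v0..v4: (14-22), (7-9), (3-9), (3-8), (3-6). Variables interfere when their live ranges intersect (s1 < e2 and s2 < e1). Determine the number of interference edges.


Check all pairs for overlapping intervals.
Two intervals (s1,e1) and (s2,e2) overlap if s1 < e2 and s2 < e1.
v0 (14-22) vs v1..v4: overlaps none -> 0
v1 (7-9) vs v2..v4: overlaps v2, v3 -> 2
v2 (3-9) vs v3..v4: overlaps v3, v4 -> 2
v3 (3-8) vs v4: overlaps v4 -> 1
Total overlapping pairs = 0 + 2 + 2 + 1 = 5

5


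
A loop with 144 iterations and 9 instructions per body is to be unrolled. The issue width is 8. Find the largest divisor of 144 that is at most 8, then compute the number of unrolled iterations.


Largest divisor of 144 <= 8 is 8
New iterations = 144 / 8 = 18

18


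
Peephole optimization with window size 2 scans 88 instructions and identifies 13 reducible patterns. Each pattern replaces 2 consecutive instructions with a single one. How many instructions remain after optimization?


Each match removes 1 instructions.
Total removed = 13 * 1 = 13
Remaining = 88 - 13 = 75

75


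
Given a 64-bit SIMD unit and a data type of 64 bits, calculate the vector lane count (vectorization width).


Width = SIMD bits / data type bits
= 64 / 64 = 1

1


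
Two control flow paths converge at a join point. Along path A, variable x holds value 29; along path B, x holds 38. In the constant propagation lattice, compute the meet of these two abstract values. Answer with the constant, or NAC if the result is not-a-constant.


Meet operation: if both paths give the same constant, result is that constant; if they differ, result is NAC (not-a-constant).
Path A: 29, Path B: 38 -> differ
Result: not-a-constant -> NAC

NAC


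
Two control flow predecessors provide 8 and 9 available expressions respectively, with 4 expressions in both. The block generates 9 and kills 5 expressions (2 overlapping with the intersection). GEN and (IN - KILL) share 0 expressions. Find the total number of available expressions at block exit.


IN = intersection of predecessors = 4
IN - KILL = 4 - 2 = 2
|OUT| = |GEN| + |IN - KILL| - |GEN ∩ (IN - KILL)| = 9 + 2 - 0 = 11

11


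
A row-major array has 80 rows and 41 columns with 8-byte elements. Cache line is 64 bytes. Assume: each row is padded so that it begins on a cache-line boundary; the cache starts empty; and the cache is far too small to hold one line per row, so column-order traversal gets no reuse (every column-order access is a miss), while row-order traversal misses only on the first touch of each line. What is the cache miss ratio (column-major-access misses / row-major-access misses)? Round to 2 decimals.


Each row occupies 41 * 8 = 328 bytes and starts on a line boundary, so it spans ceil(328 / 64) = 6 cache lines.
Row-major traversal misses (one per line touched): 80 * ceil(41 * 8 / 64) = 480
Column-major traversal misses (no reuse, every access misses): 80 * 41 = 3280
Ratio = 3280 / 480 = 6.83

6.83


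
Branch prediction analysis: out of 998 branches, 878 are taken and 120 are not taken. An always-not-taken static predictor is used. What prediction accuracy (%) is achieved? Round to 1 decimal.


Predictor: always-not-taken
Correct predictions = 120
Accuracy = 120 / 998 * 100 = 12.0%

12.0


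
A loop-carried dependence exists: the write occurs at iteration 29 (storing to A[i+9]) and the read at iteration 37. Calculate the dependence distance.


Distance = read iteration - write iteration
= 37 - 29 = 8

8


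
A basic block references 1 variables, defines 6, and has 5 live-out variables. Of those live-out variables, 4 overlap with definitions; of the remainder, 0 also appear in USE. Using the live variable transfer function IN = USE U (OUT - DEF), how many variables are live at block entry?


OUT - DEF: 5 - 4 = 1
|IN| = |USE| + |OUT - DEF| - |USE ∩ (OUT - DEF)| = 1 + 1 - 0 = 2

2
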